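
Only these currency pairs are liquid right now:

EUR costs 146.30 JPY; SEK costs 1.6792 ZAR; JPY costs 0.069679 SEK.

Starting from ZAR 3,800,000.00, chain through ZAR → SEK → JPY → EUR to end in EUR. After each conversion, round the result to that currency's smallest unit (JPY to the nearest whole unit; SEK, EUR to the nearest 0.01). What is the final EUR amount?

ZAR 3,800,000.00 ÷ 1.6792 = SEK 2,262,982.37
SEK 2,262,982.37 ÷ 0.069679 = JPY 32,477,251
JPY 32,477,251 ÷ 146.30 = EUR 221,990.78

EUR 221,990.78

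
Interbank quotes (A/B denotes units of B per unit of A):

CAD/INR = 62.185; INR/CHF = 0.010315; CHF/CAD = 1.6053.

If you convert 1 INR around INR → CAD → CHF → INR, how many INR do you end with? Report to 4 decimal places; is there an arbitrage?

Around INR → CAD → CHF → INR: 1 ÷ 62.185 ÷ 1.6053 ÷ 0.010315 = 0.971156
Product < 1; profitable direction is INR → CHF → CAD → INR.

0.9712 (arbitrage exists)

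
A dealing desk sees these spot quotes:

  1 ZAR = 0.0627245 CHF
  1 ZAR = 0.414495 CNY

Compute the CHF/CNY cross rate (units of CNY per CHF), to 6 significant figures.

1 CHF ÷ 0.0627245 = 15.9427 ZAR
15.9427 ZAR × 0.414495 = 6.60818 CNY

CHF/CNY = 6.60818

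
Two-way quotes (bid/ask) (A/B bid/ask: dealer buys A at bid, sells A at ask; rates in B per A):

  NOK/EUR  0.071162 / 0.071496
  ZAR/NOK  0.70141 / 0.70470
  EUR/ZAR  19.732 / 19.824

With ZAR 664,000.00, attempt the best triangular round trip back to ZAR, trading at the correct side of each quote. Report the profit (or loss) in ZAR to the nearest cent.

Net profit: ZAR 799.64

Best loop ZAR → EUR → NOK → ZAR:
ZAR 664,000.00 ÷ 19.824 (buy EUR at ask) = EUR 33,494.75
EUR 33,494.75 ÷ 0.071496 (buy NOK at ask) = NOK 468,484.30
NOK 468,484.30 ÷ 0.70470 (buy ZAR at ask) = ZAR 664,799.64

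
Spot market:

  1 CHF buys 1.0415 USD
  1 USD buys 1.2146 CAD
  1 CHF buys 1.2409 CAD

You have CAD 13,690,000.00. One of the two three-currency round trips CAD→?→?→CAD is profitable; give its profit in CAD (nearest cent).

Profit: CAD 265,943.89

Profitable loop is CAD → CHF → USD → CAD:
CAD 13,690,000.00 ÷ 1.2409 = CHF 11,032,315.26
CHF 11,032,315.26 × 1.0415 = USD 11,490,156.34
USD 11,490,156.34 × 1.2146 = CAD 13,955,943.89
Profit = CAD 13,955,943.89 − CAD 13,690,000.00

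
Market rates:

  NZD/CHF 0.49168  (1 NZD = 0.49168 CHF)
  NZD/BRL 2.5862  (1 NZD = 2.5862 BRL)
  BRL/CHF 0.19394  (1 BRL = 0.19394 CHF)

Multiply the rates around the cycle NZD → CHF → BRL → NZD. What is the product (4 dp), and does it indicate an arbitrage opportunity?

0.9803 (arbitrage exists)

Around NZD → CHF → BRL → NZD: 1 × 0.49168 ÷ 0.19394 ÷ 2.5862 = 0.980287
Product < 1; profitable direction is NZD → BRL → CHF → NZD.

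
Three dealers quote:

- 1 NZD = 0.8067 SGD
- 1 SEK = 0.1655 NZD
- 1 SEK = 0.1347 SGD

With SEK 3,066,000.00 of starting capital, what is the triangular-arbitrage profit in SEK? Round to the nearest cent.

Profitable loop is SEK → SGD → NZD → SEK:
SEK 3,066,000.00 × 0.1347 = SGD 412,990.20
SGD 412,990.20 ÷ 0.8067 = NZD 511,950.17
NZD 511,950.17 ÷ 0.1655 = SEK 3,093,354.49
Profit = SEK 3,093,354.49 − SEK 3,066,000.00

Profit: SEK 27,354.49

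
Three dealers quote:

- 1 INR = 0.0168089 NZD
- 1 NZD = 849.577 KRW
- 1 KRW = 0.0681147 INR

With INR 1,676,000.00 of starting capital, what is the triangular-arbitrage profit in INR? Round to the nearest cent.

Profitable loop is INR → KRW → NZD → INR:
INR 1,676,000.00 ÷ 0.0681147 = KRW 24,605,555
KRW 24,605,555 ÷ 849.577 = NZD 28,962.12
NZD 28,962.12 ÷ 0.0168089 = INR 1,723,023.20
Profit = INR 1,723,023.20 − INR 1,676,000.00

Profit: INR 47,023.20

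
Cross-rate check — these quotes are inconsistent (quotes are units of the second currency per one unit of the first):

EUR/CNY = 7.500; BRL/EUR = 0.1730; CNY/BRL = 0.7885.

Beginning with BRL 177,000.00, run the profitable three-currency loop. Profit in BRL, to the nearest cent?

Profit: BRL 4,084.94

Profitable loop is BRL → EUR → CNY → BRL:
BRL 177,000.00 × 0.1730 = EUR 30,621.00
EUR 30,621.00 × 7.500 = CNY 229,657.50
CNY 229,657.50 × 0.7885 = BRL 181,084.94
Profit = BRL 181,084.94 − BRL 177,000.00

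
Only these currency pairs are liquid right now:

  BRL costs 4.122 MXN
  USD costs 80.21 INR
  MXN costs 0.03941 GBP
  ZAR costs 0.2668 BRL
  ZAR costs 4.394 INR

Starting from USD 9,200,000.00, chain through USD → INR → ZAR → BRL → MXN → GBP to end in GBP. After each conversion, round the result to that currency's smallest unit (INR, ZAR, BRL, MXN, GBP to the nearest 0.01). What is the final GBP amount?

USD 9,200,000.00 × 80.21 = INR 737,932,000.00
INR 737,932,000.00 ÷ 4.394 = ZAR 167,940,828.40
ZAR 167,940,828.40 × 0.2668 = BRL 44,806,613.02
BRL 44,806,613.02 × 4.122 = MXN 184,692,858.87
MXN 184,692,858.87 × 0.03941 = GBP 7,278,745.57

GBP 7,278,745.57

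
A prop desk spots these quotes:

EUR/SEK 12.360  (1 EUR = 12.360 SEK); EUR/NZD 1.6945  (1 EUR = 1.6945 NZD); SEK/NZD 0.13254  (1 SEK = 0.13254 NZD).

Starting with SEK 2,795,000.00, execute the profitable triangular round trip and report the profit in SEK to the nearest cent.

Profit: SEK 96,065.61

Profitable loop is SEK → EUR → NZD → SEK:
SEK 2,795,000.00 ÷ 12.360 = EUR 226,132.69
EUR 226,132.69 × 1.6945 = NZD 383,181.84
NZD 383,181.84 ÷ 0.13254 = SEK 2,891,065.61
Profit = SEK 2,891,065.61 − SEK 2,795,000.00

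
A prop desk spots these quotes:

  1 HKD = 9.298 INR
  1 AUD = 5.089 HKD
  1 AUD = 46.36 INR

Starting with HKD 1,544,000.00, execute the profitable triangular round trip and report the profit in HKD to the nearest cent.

Profitable loop is HKD → INR → AUD → HKD:
HKD 1,544,000.00 × 9.298 = INR 14,356,112.00
INR 14,356,112.00 ÷ 46.36 = AUD 309,665.92
AUD 309,665.92 × 5.089 = HKD 1,575,889.86
Profit = HKD 1,575,889.86 − HKD 1,544,000.00

Profit: HKD 31,889.86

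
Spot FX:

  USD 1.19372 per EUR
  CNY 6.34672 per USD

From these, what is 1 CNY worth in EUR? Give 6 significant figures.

1 CNY ÷ 6.34672 = 0.157562 USD
0.157562 USD ÷ 1.19372 = 0.131992 EUR

CNY/EUR = 0.131992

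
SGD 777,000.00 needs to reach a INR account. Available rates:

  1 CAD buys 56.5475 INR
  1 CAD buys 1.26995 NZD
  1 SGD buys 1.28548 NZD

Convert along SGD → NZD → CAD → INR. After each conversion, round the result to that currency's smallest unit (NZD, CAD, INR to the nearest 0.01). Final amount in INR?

SGD 777,000.00 × 1.28548 = NZD 998,817.96
NZD 998,817.96 ÷ 1.26995 = CAD 786,501.80
CAD 786,501.80 × 56.5475 = INR 44,474,710.54

INR 44,474,710.54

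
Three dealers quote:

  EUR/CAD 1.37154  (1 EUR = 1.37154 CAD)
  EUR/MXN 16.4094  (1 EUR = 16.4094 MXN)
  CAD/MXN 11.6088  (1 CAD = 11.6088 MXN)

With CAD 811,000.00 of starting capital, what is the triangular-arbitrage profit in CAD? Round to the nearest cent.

Profitable loop is CAD → EUR → MXN → CAD:
CAD 811,000.00 ÷ 1.37154 = EUR 591,306.12
EUR 591,306.12 × 16.4094 = MXN 9,702,978.70
MXN 9,702,978.70 ÷ 11.6088 = CAD 835,829.60
Profit = CAD 835,829.60 − CAD 811,000.00

Profit: CAD 24,829.60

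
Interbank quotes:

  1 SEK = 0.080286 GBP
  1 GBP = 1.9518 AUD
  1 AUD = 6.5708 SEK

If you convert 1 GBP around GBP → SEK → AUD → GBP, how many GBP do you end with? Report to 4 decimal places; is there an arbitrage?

Around GBP → SEK → AUD → GBP: 1 ÷ 0.080286 ÷ 6.5708 ÷ 1.9518 = 0.971195
Product < 1; profitable direction is GBP → AUD → SEK → GBP.

0.9712 (arbitrage exists)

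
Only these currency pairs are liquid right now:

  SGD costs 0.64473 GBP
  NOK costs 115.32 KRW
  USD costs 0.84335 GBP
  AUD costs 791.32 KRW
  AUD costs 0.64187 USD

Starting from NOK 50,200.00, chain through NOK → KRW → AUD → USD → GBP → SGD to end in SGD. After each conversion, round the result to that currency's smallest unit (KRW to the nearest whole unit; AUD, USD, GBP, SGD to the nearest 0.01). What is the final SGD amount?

SGD 6,142.32

NOK 50,200.00 × 115.32 = KRW 5,789,064
KRW 5,789,064 ÷ 791.32 = AUD 7,315.71
AUD 7,315.71 × 0.64187 = USD 4,695.73
USD 4,695.73 × 0.84335 = GBP 3,960.14
GBP 3,960.14 ÷ 0.64473 = SGD 6,142.32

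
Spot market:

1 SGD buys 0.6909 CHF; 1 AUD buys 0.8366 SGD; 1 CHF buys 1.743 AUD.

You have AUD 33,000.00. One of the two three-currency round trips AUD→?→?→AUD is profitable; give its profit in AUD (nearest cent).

Profit: AUD 246.38

Profitable loop is AUD → SGD → CHF → AUD:
AUD 33,000.00 × 0.8366 = SGD 27,607.80
SGD 27,607.80 × 0.6909 = CHF 19,074.23
CHF 19,074.23 × 1.743 = AUD 33,246.38
Profit = AUD 33,246.38 − AUD 33,000.00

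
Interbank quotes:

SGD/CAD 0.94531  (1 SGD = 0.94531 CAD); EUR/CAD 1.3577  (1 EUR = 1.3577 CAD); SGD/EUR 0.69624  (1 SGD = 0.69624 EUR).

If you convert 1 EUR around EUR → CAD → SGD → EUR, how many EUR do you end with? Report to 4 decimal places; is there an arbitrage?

Around EUR → CAD → SGD → EUR: 1 × 1.3577 ÷ 0.94531 × 0.69624 = 0.999974
Product ≈ 1 (deviation 0.003%, within rounding noise).

1.0000 (no arbitrage)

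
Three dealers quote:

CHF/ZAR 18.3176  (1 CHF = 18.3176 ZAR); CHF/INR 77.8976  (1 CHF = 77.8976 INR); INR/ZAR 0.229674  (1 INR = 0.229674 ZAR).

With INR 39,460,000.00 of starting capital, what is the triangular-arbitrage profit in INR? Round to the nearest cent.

Profitable loop is INR → CHF → ZAR → INR:
INR 39,460,000.00 ÷ 77.8976 = CHF 506,562.46
CHF 506,562.46 × 18.3176 = ZAR 9,279,008.54
ZAR 9,279,008.54 ÷ 0.229674 = INR 40,400,779.12
Profit = INR 40,400,779.12 − INR 39,460,000.00

Profit: INR 940,779.12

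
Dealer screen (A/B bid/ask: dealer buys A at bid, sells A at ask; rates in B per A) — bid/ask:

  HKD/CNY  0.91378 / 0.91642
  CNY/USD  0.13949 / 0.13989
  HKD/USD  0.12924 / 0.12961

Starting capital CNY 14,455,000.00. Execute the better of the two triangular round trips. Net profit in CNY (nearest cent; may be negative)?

Best loop CNY → HKD → USD → CNY:
CNY 14,455,000.00 ÷ 0.91642 (buy HKD at ask) = HKD 15,773,335.37
HKD 15,773,335.37 × 0.12924 (sell HKD at bid) = USD 2,038,545.86
USD 2,038,545.86 ÷ 0.13989 (buy CNY at ask) = CNY 14,572,491.70

Net profit: CNY 117,491.70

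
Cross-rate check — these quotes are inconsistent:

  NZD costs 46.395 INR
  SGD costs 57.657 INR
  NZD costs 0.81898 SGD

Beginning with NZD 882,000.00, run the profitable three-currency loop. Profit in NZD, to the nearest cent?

Profit: NZD 15,682.47

Profitable loop is NZD → SGD → INR → NZD:
NZD 882,000.00 × 0.81898 = SGD 722,340.36
SGD 722,340.36 × 57.657 = INR 41,647,978.14
INR 41,647,978.14 ÷ 46.395 = NZD 897,682.47
Profit = NZD 897,682.47 − NZD 882,000.00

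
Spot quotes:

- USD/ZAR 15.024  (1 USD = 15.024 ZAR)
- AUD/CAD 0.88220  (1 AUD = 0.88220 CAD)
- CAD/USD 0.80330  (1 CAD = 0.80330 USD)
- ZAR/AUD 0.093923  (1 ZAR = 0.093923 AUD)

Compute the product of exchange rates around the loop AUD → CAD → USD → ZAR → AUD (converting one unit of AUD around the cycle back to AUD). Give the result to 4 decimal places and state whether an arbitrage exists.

1.0000 (no arbitrage)

Around AUD → CAD → USD → ZAR → AUD: 1 × 0.88220 × 0.80330 × 15.024 × 0.093923 = 1.000005
Product ≈ 1 (deviation 0.001%, within rounding noise).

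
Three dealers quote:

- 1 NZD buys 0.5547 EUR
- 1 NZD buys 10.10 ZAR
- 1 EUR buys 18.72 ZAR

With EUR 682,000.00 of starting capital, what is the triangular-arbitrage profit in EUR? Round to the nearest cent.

Profit: EUR 19,175.95

Profitable loop is EUR → ZAR → NZD → EUR:
EUR 682,000.00 × 18.72 = ZAR 12,767,040.00
ZAR 12,767,040.00 ÷ 10.10 = NZD 1,264,063.37
NZD 1,264,063.37 × 0.5547 = EUR 701,175.95
Profit = EUR 701,175.95 − EUR 682,000.00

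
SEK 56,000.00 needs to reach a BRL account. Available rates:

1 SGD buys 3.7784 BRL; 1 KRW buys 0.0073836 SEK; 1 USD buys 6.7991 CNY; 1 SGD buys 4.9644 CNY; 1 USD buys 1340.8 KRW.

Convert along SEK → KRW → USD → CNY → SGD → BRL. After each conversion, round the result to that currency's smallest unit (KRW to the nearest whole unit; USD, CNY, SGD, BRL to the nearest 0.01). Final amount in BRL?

BRL 29,271.76

SEK 56,000.00 ÷ 0.0073836 = KRW 7,584,376
KRW 7,584,376 ÷ 1340.8 = USD 5,656.61
USD 5,656.61 × 6.7991 = CNY 38,459.86
CNY 38,459.86 ÷ 4.9644 = SGD 7,747.13
SGD 7,747.13 × 3.7784 = BRL 29,271.76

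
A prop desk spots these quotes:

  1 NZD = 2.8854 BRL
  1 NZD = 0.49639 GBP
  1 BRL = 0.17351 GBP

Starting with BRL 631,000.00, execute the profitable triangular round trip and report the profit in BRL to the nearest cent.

Profitable loop is BRL → GBP → NZD → BRL:
BRL 631,000.00 × 0.17351 = GBP 109,484.81
GBP 109,484.81 ÷ 0.49639 = NZD 220,562.08
NZD 220,562.08 × 2.8854 = BRL 636,409.82
Profit = BRL 636,409.82 − BRL 631,000.00

Profit: BRL 5,409.82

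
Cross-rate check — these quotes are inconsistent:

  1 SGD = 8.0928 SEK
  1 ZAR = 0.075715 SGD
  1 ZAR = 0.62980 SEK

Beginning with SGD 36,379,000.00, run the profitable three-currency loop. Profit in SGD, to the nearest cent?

Profitable loop is SGD → ZAR → SEK → SGD:
SGD 36,379,000.00 ÷ 0.075715 = ZAR 480,472,825.73
ZAR 480,472,825.73 × 0.62980 = SEK 302,601,785.64
SEK 302,601,785.64 ÷ 8.0928 = SGD 37,391,482.01
Profit = SGD 37,391,482.01 − SGD 36,379,000.00

Profit: SGD 1,012,482.01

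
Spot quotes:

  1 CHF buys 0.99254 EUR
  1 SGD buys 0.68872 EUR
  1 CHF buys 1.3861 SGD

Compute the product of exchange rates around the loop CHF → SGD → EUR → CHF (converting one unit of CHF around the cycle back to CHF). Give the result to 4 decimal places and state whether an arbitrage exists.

0.9618 (arbitrage exists)

Around CHF → SGD → EUR → CHF: 1 × 1.3861 × 0.68872 ÷ 0.99254 = 0.961810
Product < 1; profitable direction is CHF → EUR → SGD → CHF.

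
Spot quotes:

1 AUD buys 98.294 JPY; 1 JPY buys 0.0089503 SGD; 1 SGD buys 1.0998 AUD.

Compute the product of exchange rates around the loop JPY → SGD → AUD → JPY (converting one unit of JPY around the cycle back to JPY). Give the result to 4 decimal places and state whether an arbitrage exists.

0.9676 (arbitrage exists)

Around JPY → SGD → AUD → JPY: 1 × 0.0089503 × 1.0998 × 98.294 = 0.967561
Product < 1; profitable direction is JPY → AUD → SGD → JPY.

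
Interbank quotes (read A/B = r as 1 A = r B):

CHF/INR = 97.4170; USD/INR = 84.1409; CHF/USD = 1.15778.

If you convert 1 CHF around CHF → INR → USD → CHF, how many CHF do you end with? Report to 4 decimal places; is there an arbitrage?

1.0000 (no arbitrage)

Around CHF → INR → USD → CHF: 1 × 97.4170 ÷ 84.1409 ÷ 1.15778 = 1.000004
Product ≈ 1 (deviation 0.000%, within rounding noise).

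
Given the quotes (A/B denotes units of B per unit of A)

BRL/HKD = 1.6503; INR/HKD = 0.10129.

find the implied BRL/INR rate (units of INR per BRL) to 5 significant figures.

1 BRL × 1.6503 = 1.6503 HKD
1.6503 HKD ÷ 0.10129 = 16.2928 INR

BRL/INR = 16.293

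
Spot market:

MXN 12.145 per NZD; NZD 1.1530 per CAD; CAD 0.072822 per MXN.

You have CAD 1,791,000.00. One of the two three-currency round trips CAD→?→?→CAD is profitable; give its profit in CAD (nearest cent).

Profitable loop is CAD → NZD → MXN → CAD:
CAD 1,791,000.00 × 1.1530 = NZD 2,065,023.00
NZD 2,065,023.00 × 12.145 = MXN 25,079,704.34
MXN 25,079,704.34 × 0.072822 = CAD 1,826,354.23
Profit = CAD 1,826,354.23 − CAD 1,791,000.00

Profit: CAD 35,354.23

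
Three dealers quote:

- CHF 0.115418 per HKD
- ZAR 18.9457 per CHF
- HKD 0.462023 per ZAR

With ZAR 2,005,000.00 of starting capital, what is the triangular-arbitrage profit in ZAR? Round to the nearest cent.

Profitable loop is ZAR → HKD → CHF → ZAR:
ZAR 2,005,000.00 × 0.462023 = HKD 926,356.11
HKD 926,356.11 × 0.115418 = CHF 106,918.17
CHF 106,918.17 × 18.9457 = ZAR 2,025,639.57
Profit = ZAR 2,025,639.57 − ZAR 2,005,000.00

Profit: ZAR 20,639.57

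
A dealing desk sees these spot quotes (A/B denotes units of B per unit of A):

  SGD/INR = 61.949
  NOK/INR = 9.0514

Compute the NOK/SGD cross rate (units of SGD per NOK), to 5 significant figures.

NOK/SGD = 0.14611

1 NOK × 9.0514 = 9.0514 INR
9.0514 INR ÷ 61.949 = 0.146111 SGD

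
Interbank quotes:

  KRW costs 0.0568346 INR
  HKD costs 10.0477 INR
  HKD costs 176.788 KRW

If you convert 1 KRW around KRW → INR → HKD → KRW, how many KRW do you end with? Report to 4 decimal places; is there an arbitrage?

1.0000 (no arbitrage)

Around KRW → INR → HKD → KRW: 1 × 0.0568346 ÷ 10.0477 × 176.788 = 0.999998
Product ≈ 1 (deviation 0.000%, within rounding noise).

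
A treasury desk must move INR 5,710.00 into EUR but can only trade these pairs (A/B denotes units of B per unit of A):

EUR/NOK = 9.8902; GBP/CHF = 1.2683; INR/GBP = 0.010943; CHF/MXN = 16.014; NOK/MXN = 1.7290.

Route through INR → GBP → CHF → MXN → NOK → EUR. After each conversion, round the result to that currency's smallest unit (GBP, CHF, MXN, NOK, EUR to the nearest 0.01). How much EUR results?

EUR 74.21

INR 5,710.00 × 0.010943 = GBP 62.48
GBP 62.48 × 1.2683 = CHF 79.24
CHF 79.24 × 16.014 = MXN 1,268.95
MXN 1,268.95 ÷ 1.7290 = NOK 733.92
NOK 733.92 ÷ 9.8902 = EUR 74.21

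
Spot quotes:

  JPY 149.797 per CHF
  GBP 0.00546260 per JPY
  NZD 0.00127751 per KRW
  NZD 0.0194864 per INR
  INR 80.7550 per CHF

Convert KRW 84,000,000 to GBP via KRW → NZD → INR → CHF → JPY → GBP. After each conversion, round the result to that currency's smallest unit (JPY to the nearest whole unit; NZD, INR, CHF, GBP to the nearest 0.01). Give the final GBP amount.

GBP 55,801.39

KRW 84,000,000 × 0.00127751 = NZD 107,310.84
NZD 107,310.84 ÷ 0.0194864 = INR 5,506,960.75
INR 5,506,960.75 ÷ 80.7550 = CHF 68,193.43
CHF 68,193.43 × 149.797 = JPY 10,215,171
JPY 10,215,171 × 0.00546260 = GBP 55,801.39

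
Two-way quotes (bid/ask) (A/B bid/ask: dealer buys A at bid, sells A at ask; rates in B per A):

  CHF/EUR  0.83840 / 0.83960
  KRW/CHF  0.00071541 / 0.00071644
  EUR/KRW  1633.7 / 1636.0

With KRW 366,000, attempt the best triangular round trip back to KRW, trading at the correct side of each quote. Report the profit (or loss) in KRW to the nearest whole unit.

Best loop KRW → EUR → CHF → KRW:
KRW 366,000 ÷ 1636.0 (buy EUR at ask) = EUR 223.72
EUR 223.72 ÷ 0.83960 (buy CHF at ask) = CHF 266.46
CHF 266.46 ÷ 0.00071644 (buy KRW at ask) = KRW 371,917

Net profit: KRW 5,917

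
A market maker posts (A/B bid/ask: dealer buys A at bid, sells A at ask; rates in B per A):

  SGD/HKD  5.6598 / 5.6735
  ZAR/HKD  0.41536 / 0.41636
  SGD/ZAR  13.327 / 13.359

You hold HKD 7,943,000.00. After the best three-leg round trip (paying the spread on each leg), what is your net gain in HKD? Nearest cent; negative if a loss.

Net profit: HKD 139,443.88

Best loop HKD → ZAR → SGD → HKD:
HKD 7,943,000.00 ÷ 0.41636 (buy ZAR at ask) = ZAR 19,077,240.85
ZAR 19,077,240.85 ÷ 13.359 (buy SGD at ask) = SGD 1,428,044.08
SGD 1,428,044.08 × 5.6598 (sell SGD at bid) = HKD 8,082,443.88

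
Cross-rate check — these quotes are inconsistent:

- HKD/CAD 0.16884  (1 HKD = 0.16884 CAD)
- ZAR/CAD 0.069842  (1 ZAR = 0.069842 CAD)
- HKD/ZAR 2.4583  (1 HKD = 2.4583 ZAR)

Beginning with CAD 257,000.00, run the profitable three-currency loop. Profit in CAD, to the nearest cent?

Profit: CAD 4,342.07

Profitable loop is CAD → HKD → ZAR → CAD:
CAD 257,000.00 ÷ 0.16884 = HKD 1,522,151.15
HKD 1,522,151.15 × 2.4583 = ZAR 3,741,904.17
ZAR 3,741,904.17 × 0.069842 = CAD 261,342.07
Profit = CAD 261,342.07 − CAD 257,000.00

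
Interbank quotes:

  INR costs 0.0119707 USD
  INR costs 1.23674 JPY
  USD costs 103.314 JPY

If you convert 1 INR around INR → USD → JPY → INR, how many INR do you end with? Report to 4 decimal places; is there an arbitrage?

1.0000 (no arbitrage)

Around INR → USD → JPY → INR: 1 × 0.0119707 × 103.314 ÷ 1.23674 = 1.000001
Product ≈ 1 (deviation 0.000%, within rounding noise).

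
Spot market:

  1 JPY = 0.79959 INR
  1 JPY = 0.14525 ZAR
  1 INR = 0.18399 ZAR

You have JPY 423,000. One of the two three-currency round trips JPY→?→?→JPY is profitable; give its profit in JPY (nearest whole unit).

Profit: JPY 5,436

Profitable loop is JPY → INR → ZAR → JPY:
JPY 423,000 × 0.79959 = INR 338,226.57
INR 338,226.57 × 0.18399 = ZAR 62,230.31
ZAR 62,230.31 ÷ 0.14525 = JPY 428,436
Profit = JPY 428,436 − JPY 423,000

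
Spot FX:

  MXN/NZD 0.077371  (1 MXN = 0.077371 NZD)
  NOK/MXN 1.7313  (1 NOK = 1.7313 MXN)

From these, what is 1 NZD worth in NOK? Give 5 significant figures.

1 NZD ÷ 0.077371 = 12.9247 MXN
12.9247 MXN ÷ 1.7313 = 7.46534 NOK

NZD/NOK = 7.4653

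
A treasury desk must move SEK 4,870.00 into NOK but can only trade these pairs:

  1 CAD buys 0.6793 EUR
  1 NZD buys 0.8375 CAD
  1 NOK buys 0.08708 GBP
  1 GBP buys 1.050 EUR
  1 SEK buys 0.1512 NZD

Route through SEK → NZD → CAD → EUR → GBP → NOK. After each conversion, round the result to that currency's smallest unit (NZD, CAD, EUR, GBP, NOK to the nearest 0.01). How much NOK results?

NOK 4,581.53

SEK 4,870.00 × 0.1512 = NZD 736.34
NZD 736.34 × 0.8375 = CAD 616.68
CAD 616.68 × 0.6793 = EUR 418.91
EUR 418.91 ÷ 1.050 = GBP 398.96
GBP 398.96 ÷ 0.08708 = NOK 4,581.53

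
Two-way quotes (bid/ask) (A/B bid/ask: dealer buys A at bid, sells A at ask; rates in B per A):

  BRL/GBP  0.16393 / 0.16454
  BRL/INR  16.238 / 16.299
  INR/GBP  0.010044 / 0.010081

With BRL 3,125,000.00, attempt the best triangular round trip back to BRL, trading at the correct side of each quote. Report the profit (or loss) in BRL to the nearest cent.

Net result: BRL -7,231.35 (no profitable arbitrage after spreads)

Best loop BRL → GBP → INR → BRL:
BRL 3,125,000.00 × 0.16393 (sell BRL at bid) = GBP 512,281.25
GBP 512,281.25 ÷ 0.010081 (buy INR at ask) = INR 50,816,511.26
INR 50,816,511.26 ÷ 16.299 (buy BRL at ask) = BRL 3,117,768.65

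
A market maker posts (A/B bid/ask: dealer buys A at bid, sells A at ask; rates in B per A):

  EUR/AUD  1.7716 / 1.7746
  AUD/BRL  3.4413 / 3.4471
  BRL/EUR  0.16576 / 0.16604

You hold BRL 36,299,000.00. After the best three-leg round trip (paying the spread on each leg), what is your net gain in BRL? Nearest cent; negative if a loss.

Net profit: BRL 383,810.73

Best loop BRL → EUR → AUD → BRL:
BRL 36,299,000.00 × 0.16576 (sell BRL at bid) = EUR 6,016,922.24
EUR 6,016,922.24 × 1.7716 (sell EUR at bid) = AUD 10,659,579.44
AUD 10,659,579.44 × 3.4413 (sell AUD at bid) = BRL 36,682,810.73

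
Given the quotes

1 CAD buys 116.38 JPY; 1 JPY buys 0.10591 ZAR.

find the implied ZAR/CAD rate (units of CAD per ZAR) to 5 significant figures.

ZAR/CAD = 0.081131

1 ZAR ÷ 0.10591 = 9.44198 JPY
9.44198 JPY ÷ 116.38 = 0.0811306 CAD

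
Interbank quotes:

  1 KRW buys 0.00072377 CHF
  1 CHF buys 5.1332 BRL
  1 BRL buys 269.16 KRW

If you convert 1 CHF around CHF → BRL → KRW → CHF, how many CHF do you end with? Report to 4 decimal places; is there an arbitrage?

1.0000 (no arbitrage)

Around CHF → BRL → KRW → CHF: 1 × 5.1332 × 269.16 × 0.00072377 = 0.999998
Product ≈ 1 (deviation 0.000%, within rounding noise).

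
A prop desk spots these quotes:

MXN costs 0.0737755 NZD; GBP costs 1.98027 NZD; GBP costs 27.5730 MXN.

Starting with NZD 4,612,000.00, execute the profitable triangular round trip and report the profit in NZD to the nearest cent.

Profitable loop is NZD → GBP → MXN → NZD:
NZD 4,612,000.00 ÷ 1.98027 = GBP 2,328,975.34
GBP 2,328,975.34 × 27.5730 = MXN 64,216,837.10
MXN 64,216,837.10 × 0.0737755 = NZD 4,737,629.27
Profit = NZD 4,737,629.27 − NZD 4,612,000.00

Profit: NZD 125,629.27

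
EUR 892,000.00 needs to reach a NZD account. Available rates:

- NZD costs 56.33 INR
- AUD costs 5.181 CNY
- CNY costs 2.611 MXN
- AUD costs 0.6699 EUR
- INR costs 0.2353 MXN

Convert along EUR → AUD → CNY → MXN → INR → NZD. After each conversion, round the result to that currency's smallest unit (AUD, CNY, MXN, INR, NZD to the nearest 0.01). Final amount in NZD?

NZD 1,358,981.87

EUR 892,000.00 ÷ 0.6699 = AUD 1,331,542.02
AUD 1,331,542.02 × 5.181 = CNY 6,898,719.21
CNY 6,898,719.21 × 2.611 = MXN 18,012,555.86
MXN 18,012,555.86 ÷ 0.2353 = INR 76,551,448.62
INR 76,551,448.62 ÷ 56.33 = NZD 1,358,981.87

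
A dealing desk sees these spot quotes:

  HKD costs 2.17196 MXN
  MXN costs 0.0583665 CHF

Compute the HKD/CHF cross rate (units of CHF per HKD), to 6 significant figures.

1 HKD × 2.17196 = 2.17196 MXN
2.17196 MXN × 0.0583665 = 0.12677 CHF

HKD/CHF = 0.126770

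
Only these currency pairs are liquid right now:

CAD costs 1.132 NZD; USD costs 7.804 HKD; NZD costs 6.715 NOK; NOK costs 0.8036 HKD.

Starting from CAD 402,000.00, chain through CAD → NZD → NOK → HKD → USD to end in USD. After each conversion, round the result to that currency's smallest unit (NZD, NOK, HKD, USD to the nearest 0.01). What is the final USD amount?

USD 314,659.73

CAD 402,000.00 × 1.132 = NZD 455,064.00
NZD 455,064.00 × 6.715 = NOK 3,055,754.76
NOK 3,055,754.76 × 0.8036 = HKD 2,455,604.53
HKD 2,455,604.53 ÷ 7.804 = USD 314,659.73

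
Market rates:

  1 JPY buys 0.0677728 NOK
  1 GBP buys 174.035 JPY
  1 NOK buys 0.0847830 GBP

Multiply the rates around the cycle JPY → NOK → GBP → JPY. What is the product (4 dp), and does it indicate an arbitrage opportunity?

Around JPY → NOK → GBP → JPY: 1 × 0.0677728 × 0.0847830 × 174.035 = 1.000002
Product ≈ 1 (deviation 0.000%, within rounding noise).

1.0000 (no arbitrage)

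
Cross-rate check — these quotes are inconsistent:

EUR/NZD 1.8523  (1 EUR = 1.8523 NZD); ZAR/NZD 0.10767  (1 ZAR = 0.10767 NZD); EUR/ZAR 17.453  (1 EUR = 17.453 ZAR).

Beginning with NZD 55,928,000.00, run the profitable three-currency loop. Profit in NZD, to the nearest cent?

Profitable loop is NZD → EUR → ZAR → NZD:
NZD 55,928,000.00 ÷ 1.8523 = EUR 30,193,813.10
EUR 30,193,813.10 × 17.453 = ZAR 526,972,619.99
ZAR 526,972,619.99 × 0.10767 = NZD 56,739,141.99
Profit = NZD 56,739,141.99 − NZD 55,928,000.00

Profit: NZD 811,141.99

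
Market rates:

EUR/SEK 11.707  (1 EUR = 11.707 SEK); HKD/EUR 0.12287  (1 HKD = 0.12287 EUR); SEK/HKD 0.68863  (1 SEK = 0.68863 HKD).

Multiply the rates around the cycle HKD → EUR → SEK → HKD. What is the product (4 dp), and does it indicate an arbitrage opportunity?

Around HKD → EUR → SEK → HKD: 1 × 0.12287 × 11.707 × 0.68863 = 0.990552
Product < 1; profitable direction is HKD → SEK → EUR → HKD.

0.9906 (arbitrage exists)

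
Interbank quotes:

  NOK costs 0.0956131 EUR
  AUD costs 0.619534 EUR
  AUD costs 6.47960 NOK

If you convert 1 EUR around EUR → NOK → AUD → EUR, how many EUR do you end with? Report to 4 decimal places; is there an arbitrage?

Around EUR → NOK → AUD → EUR: 1 ÷ 0.0956131 ÷ 6.47960 × 0.619534 = 0.999999
Product ≈ 1 (deviation 0.000%, within rounding noise).

1.0000 (no arbitrage)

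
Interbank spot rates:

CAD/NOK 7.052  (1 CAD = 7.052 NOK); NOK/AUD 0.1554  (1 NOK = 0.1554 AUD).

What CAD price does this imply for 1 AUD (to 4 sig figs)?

AUD/CAD = 0.9125

1 AUD ÷ 0.1554 = 6.43501 NOK
6.43501 NOK ÷ 7.052 = 0.912508 CAD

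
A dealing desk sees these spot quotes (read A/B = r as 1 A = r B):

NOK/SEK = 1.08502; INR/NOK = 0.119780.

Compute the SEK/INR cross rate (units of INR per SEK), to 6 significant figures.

SEK/INR = 7.69446

1 SEK ÷ 1.08502 = 0.921642 NOK
0.921642 NOK ÷ 0.119780 = 7.69446 INR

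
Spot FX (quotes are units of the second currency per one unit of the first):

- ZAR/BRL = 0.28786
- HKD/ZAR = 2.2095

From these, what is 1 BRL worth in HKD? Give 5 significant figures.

BRL/HKD = 1.5723

1 BRL ÷ 0.28786 = 3.47391 ZAR
3.47391 ZAR ÷ 2.2095 = 1.57226 HKD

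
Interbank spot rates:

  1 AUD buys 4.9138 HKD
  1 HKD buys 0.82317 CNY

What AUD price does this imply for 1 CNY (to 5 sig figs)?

CNY/AUD = 0.24723

1 CNY ÷ 0.82317 = 1.21482 HKD
1.21482 HKD ÷ 4.9138 = 0.247225 AUD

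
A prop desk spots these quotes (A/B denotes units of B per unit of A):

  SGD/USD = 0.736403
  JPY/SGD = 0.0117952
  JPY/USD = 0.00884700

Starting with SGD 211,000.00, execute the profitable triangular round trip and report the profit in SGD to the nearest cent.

Profitable loop is SGD → JPY → USD → SGD:
SGD 211,000.00 ÷ 0.0117952 = JPY 17,888,633
JPY 17,888,633 × 0.00884700 = USD 158,260.73
USD 158,260.73 ÷ 0.736403 = SGD 214,910.49
Profit = SGD 214,910.49 − SGD 211,000.00

Profit: SGD 3,910.49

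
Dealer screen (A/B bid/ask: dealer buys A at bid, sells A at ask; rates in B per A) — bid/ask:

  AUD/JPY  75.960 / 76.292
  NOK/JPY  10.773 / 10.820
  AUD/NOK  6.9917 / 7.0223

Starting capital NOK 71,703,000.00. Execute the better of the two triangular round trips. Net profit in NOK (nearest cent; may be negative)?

Best loop NOK → AUD → JPY → NOK:
NOK 71,703,000.00 ÷ 7.0223 (buy AUD at ask) = AUD 10,210,757.16
AUD 10,210,757.16 × 75.960 (sell AUD at bid) = JPY 775,609,114
JPY 775,609,114 ÷ 10.820 (buy NOK at ask) = NOK 71,682,912.55

Net result: NOK -20,087.45 (no profitable arbitrage after spreads)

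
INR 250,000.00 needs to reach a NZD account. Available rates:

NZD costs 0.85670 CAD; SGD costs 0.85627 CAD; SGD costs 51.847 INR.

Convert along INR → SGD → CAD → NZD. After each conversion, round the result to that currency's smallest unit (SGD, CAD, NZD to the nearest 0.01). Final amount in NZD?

INR 250,000.00 ÷ 51.847 = SGD 4,821.88
SGD 4,821.88 × 0.85627 = CAD 4,128.83
CAD 4,128.83 ÷ 0.85670 = NZD 4,819.46

NZD 4,819.46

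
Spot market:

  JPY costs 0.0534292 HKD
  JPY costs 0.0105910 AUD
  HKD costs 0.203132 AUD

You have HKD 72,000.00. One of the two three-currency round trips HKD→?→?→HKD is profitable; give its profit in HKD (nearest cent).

Profit: HKD 1,782.36

Profitable loop is HKD → AUD → JPY → HKD:
HKD 72,000.00 × 0.203132 = AUD 14,625.50
AUD 14,625.50 ÷ 0.0105910 = JPY 1,380,937
JPY 1,380,937 × 0.0534292 = HKD 73,782.36
Profit = HKD 73,782.36 − HKD 72,000.00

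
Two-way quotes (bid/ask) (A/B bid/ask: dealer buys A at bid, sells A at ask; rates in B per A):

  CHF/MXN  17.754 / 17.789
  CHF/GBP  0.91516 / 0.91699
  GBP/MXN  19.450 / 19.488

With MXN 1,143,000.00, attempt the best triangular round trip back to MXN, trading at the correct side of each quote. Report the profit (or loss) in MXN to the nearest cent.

Net profit: MXN 697.92

Best loop MXN → CHF → GBP → MXN:
MXN 1,143,000.00 ÷ 17.789 (buy CHF at ask) = CHF 64,253.19
CHF 64,253.19 × 0.91516 (sell CHF at bid) = GBP 58,801.95
GBP 58,801.95 × 19.450 (sell GBP at bid) = MXN 1,143,697.92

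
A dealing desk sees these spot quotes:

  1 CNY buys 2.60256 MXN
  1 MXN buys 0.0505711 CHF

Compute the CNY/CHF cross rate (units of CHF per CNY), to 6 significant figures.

1 CNY × 2.60256 = 2.60256 MXN
2.60256 MXN × 0.0505711 = 0.131614 CHF

CNY/CHF = 0.131614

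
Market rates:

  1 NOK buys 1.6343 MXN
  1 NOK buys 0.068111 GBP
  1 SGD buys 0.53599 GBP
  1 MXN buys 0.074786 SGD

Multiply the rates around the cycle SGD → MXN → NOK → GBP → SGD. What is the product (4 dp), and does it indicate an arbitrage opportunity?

Around SGD → MXN → NOK → GBP → SGD: 1 ÷ 0.074786 ÷ 1.6343 × 0.068111 ÷ 0.53599 = 1.039701
Product > 1; profitable direction is SGD → MXN → NOK → GBP → SGD.

1.0397 (arbitrage exists)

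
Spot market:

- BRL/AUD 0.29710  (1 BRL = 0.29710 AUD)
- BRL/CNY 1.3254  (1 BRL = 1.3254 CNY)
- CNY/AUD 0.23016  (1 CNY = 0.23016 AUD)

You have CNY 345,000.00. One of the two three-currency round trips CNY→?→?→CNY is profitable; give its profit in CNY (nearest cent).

Profitable loop is CNY → AUD → BRL → CNY:
CNY 345,000.00 × 0.23016 = AUD 79,405.20
AUD 79,405.20 ÷ 0.29710 = BRL 267,267.59
BRL 267,267.59 × 1.3254 = CNY 354,236.46
Profit = CNY 354,236.46 − CNY 345,000.00

Profit: CNY 9,236.46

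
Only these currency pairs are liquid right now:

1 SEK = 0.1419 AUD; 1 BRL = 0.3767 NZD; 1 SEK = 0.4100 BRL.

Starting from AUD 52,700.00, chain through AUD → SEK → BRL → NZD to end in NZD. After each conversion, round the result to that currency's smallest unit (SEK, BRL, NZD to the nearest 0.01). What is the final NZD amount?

AUD 52,700.00 ÷ 0.1419 = SEK 371,388.30
SEK 371,388.30 × 0.4100 = BRL 152,269.20
BRL 152,269.20 × 0.3767 = NZD 57,359.81

NZD 57,359.81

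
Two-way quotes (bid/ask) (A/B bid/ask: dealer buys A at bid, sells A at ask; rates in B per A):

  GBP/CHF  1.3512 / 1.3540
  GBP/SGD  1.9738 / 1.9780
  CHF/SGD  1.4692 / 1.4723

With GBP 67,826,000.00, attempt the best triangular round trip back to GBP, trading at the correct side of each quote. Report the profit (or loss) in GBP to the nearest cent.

Best loop GBP → CHF → SGD → GBP:
GBP 67,826,000.00 × 1.3512 (sell GBP at bid) = CHF 91,646,491.20
CHF 91,646,491.20 × 1.4692 (sell CHF at bid) = SGD 134,647,024.87
SGD 134,647,024.87 ÷ 1.9780 (buy GBP at ask) = GBP 68,072,307.82

Net profit: GBP 246,307.82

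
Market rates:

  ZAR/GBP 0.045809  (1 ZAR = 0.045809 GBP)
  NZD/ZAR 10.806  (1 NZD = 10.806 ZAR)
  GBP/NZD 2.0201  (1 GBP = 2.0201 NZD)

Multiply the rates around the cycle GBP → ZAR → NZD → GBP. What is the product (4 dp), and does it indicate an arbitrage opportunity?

1.0000 (no arbitrage)

Around GBP → ZAR → NZD → GBP: 1 ÷ 0.045809 ÷ 10.806 ÷ 2.0201 = 1.000026
Product ≈ 1 (deviation 0.003%, within rounding noise).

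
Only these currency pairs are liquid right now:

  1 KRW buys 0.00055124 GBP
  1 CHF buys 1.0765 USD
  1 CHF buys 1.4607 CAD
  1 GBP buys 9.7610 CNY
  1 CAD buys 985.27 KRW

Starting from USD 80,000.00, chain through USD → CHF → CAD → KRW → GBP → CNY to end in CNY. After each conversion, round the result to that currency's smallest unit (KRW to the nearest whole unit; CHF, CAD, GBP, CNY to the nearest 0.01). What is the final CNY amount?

CNY 575,476.06

USD 80,000.00 ÷ 1.0765 = CHF 74,314.91
CHF 74,314.91 × 1.4607 = CAD 108,551.79
CAD 108,551.79 × 985.27 = KRW 106,952,822
KRW 106,952,822 × 0.00055124 = GBP 58,956.67
GBP 58,956.67 × 9.7610 = CNY 575,476.06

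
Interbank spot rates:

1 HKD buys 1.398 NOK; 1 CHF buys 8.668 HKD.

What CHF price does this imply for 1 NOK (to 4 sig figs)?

NOK/CHF = 0.08252

1 NOK ÷ 1.398 = 0.715308 HKD
0.715308 HKD ÷ 8.668 = 0.0825228 CHF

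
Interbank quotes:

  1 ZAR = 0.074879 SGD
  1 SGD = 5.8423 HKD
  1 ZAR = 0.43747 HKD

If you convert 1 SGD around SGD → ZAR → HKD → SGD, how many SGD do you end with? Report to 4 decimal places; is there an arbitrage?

1.0000 (no arbitrage)

Around SGD → ZAR → HKD → SGD: 1 ÷ 0.074879 × 0.43747 ÷ 5.8423 = 1.000010
Product ≈ 1 (deviation 0.001%, within rounding noise).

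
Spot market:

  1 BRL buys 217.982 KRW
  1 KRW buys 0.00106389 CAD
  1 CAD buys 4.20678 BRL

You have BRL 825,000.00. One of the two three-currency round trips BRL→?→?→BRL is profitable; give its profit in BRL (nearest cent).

Profit: BRL 20,642.47

Profitable loop is BRL → CAD → KRW → BRL:
BRL 825,000.00 ÷ 4.20678 = CAD 196,111.99
CAD 196,111.99 ÷ 0.00106389 = KRW 184,334,838
KRW 184,334,838 ÷ 217.982 = BRL 845,642.47
Profit = BRL 845,642.47 − BRL 825,000.00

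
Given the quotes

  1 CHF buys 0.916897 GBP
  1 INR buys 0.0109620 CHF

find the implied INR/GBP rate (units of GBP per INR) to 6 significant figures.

INR/GBP = 0.0100510

1 INR × 0.0109620 = 0.010962 CHF
0.010962 CHF × 0.916897 = 0.010051 GBP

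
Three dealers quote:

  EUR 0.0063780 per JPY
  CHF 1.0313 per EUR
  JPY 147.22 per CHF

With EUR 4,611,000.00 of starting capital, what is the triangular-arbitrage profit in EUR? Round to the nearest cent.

Profit: EUR 150,664.32

Profitable loop is EUR → JPY → CHF → EUR:
EUR 4,611,000.00 ÷ 0.0063780 = JPY 722,953,904
JPY 722,953,904 ÷ 147.22 = CHF 4,910,704.42
CHF 4,910,704.42 ÷ 1.0313 = EUR 4,761,664.32
Profit = EUR 4,761,664.32 − EUR 4,611,000.00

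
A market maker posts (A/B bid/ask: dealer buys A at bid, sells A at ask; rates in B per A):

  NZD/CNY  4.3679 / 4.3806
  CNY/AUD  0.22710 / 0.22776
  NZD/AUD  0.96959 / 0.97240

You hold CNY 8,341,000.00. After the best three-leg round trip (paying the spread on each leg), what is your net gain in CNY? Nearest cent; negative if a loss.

Best loop CNY → AUD → NZD → CNY:
CNY 8,341,000.00 × 0.22710 (sell CNY at bid) = AUD 1,894,241.10
AUD 1,894,241.10 ÷ 0.97240 (buy NZD at ask) = NZD 1,948,006.07
NZD 1,948,006.07 × 4.3679 (sell NZD at bid) = CNY 8,508,695.70

Net profit: CNY 167,695.70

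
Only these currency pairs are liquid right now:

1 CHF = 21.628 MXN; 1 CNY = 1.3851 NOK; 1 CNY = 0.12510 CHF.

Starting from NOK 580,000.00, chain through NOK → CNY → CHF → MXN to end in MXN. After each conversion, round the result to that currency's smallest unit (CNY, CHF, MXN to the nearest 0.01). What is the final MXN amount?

NOK 580,000.00 ÷ 1.3851 = CNY 418,742.33
CNY 418,742.33 × 0.12510 = CHF 52,384.67
CHF 52,384.67 × 21.628 = MXN 1,132,975.64

MXN 1,132,975.64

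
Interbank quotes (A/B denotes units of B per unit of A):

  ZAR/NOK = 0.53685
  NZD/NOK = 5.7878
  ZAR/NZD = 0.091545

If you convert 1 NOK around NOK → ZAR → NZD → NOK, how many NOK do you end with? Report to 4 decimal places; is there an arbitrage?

Around NOK → ZAR → NZD → NOK: 1 ÷ 0.53685 × 0.091545 × 5.7878 = 0.986950
Product < 1; profitable direction is NOK → NZD → ZAR → NOK.

0.9870 (arbitrage exists)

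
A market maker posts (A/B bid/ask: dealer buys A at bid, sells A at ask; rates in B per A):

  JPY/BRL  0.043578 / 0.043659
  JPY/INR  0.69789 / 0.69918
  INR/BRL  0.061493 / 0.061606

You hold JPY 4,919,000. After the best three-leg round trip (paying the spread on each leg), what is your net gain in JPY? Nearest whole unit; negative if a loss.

Best loop JPY → BRL → INR → JPY:
JPY 4,919,000 × 0.043578 (sell JPY at bid) = BRL 214,360.18
BRL 214,360.18 ÷ 0.061606 (buy INR at ask) = INR 3,479,534.17
INR 3,479,534.17 ÷ 0.69918 (buy JPY at ask) = JPY 4,976,593

Net profit: JPY 57,593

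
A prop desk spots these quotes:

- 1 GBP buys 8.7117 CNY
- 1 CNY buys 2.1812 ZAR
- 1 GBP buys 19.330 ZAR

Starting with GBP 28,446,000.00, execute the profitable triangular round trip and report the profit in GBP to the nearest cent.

Profitable loop is GBP → ZAR → CNY → GBP:
GBP 28,446,000.00 × 19.330 = ZAR 549,861,180.00
ZAR 549,861,180.00 ÷ 2.1812 = CNY 252,091,133.32
CNY 252,091,133.32 ÷ 8.7117 = GBP 28,937,076.96
Profit = GBP 28,937,076.96 − GBP 28,446,000.00

Profit: GBP 491,076.96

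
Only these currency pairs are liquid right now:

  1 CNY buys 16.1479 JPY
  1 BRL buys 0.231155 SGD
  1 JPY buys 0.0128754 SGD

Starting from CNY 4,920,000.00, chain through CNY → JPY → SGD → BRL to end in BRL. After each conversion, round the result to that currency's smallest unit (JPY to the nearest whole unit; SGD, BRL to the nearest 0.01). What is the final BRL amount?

CNY 4,920,000.00 × 16.1479 = JPY 79,447,668
JPY 79,447,668 × 0.0128754 = SGD 1,022,920.50
SGD 1,022,920.50 ÷ 0.231155 = BRL 4,425,257.94

BRL 4,425,257.94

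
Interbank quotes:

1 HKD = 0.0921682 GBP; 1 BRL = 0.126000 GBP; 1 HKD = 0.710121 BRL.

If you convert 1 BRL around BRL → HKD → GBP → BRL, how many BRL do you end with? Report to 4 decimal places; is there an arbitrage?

Around BRL → HKD → GBP → BRL: 1 ÷ 0.710121 × 0.0921682 ÷ 0.126000 = 1.030097
Product > 1; profitable direction is BRL → HKD → GBP → BRL.

1.0301 (arbitrage exists)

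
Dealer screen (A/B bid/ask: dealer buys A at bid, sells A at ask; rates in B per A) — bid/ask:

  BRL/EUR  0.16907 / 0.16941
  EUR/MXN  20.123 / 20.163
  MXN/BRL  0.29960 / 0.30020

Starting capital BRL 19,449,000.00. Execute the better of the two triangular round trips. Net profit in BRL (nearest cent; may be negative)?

Net profit: BRL 375,323.00

Best loop BRL → EUR → MXN → BRL:
BRL 19,449,000.00 × 0.16907 (sell BRL at bid) = EUR 3,288,242.43
EUR 3,288,242.43 × 20.123 (sell EUR at bid) = MXN 66,169,302.42
MXN 66,169,302.42 × 0.29960 (sell MXN at bid) = BRL 19,824,323.00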